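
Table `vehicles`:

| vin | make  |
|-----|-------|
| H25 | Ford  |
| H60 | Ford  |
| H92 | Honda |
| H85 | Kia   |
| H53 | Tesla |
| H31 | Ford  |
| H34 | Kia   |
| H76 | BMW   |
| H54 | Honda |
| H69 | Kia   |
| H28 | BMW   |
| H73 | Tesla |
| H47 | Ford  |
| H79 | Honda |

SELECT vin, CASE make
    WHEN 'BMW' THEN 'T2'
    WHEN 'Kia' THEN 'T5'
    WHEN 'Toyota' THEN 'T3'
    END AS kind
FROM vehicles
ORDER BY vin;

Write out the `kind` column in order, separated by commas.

vin=H25: (no match → NULL) → NULL
vin=H28: make='BMW' → T2
vin=H31: (no match → NULL) → NULL
vin=H34: make='Kia' → T5
vin=H47: (no match → NULL) → NULL
vin=H53: (no match → NULL) → NULL
vin=H54: (no match → NULL) → NULL
vin=H60: (no match → NULL) → NULL
vin=H69: make='Kia' → T5
vin=H73: (no match → NULL) → NULL
vin=H76: make='BMW' → T2
vin=H79: (no match → NULL) → NULL
vin=H85: make='Kia' → T5
vin=H92: (no match → NULL) → NULL

NULL, T2, NULL, T5, NULL, NULL, NULL, NULL, T5, NULL, T2, NULL, T5, NULL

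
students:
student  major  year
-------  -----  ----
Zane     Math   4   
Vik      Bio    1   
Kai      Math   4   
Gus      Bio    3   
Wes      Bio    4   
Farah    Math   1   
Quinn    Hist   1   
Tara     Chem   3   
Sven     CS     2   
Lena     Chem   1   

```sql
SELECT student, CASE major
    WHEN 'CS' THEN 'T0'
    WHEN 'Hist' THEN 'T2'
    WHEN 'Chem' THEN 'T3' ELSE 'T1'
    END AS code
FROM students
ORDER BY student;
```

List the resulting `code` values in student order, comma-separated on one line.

student=Farah: ELSE → T1
student=Gus: ELSE → T1
student=Kai: ELSE → T1
student=Lena: major='Chem' → T3
student=Quinn: major='Hist' → T2
student=Sven: major='CS' → T0
student=Tara: major='Chem' → T3
student=Vik: ELSE → T1
student=Wes: ELSE → T1
student=Zane: ELSE → T1

T1, T1, T1, T3, T2, T0, T3, T1, T1, T1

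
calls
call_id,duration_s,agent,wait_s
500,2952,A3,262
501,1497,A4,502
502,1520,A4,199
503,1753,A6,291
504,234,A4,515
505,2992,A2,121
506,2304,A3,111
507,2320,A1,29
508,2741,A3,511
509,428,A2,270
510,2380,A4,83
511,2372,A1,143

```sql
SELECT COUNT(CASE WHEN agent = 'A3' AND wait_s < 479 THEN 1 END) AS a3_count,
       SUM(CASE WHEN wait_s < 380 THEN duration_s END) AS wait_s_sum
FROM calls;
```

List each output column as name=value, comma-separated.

[a3_count: agent = 'A3' AND wait_s < 479]
call_id=500: ✓ → 1
call_id=501: ✗
call_id=502: ✗
call_id=503: ✗
call_id=504: ✗
call_id=505: ✗
call_id=506: ✓ → 1
call_id=507: ✗
call_id=508: ✗
call_id=509: ✗
call_id=510: ✗
call_id=511: ✗
a3_count = COUNT(1, 1) = 2
—
[wait_s_sum: wait_s < 380]
call_id=500: ✓ → 2952
call_id=501: ✗
call_id=502: ✓ → 1520
call_id=503: ✓ → 1753
call_id=504: ✗
call_id=505: ✓ → 2992
call_id=506: ✓ → 2304
call_id=507: ✓ → 2320
call_id=508: ✗
call_id=509: ✓ → 428
call_id=510: ✓ → 2380
call_id=511: ✓ → 2372
wait_s_sum = 2952 + 1520 + 1753 + 2992 + 2304 + 2320 + 428 + 2380 + 2372 = 19021

a3_count=2, wait_s_sum=19021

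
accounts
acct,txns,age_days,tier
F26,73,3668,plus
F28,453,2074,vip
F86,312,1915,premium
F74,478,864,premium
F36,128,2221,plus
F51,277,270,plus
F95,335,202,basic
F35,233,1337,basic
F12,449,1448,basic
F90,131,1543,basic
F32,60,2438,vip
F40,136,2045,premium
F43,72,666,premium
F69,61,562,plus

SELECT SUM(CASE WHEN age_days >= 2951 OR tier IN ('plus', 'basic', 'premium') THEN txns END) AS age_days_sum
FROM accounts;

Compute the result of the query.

acct=F26: ✓ → 73
acct=F28: ✗
acct=F86: ✓ → 312
acct=F74: ✓ → 478
acct=F36: ✓ → 128
acct=F51: ✓ → 277
acct=F95: ✓ → 335
acct=F35: ✓ → 233
acct=F12: ✓ → 449
acct=F90: ✓ → 131
acct=F32: ✗
acct=F40: ✓ → 136
acct=F43: ✓ → 72
acct=F69: ✓ → 61
age_days_sum = 73 + 312 + 478 + 128 + 277 + 335 + 233 + 449 + 131 + 136 + 72 + 61 = 2685

2685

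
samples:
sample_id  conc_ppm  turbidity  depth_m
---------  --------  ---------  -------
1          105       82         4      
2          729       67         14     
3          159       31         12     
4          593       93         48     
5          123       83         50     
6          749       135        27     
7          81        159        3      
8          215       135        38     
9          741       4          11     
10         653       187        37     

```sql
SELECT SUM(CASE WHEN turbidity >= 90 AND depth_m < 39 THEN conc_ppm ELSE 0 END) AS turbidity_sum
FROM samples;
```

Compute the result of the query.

1698

sample_id=1: ✗
sample_id=2: ✗
sample_id=3: ✗
sample_id=4: ✗
sample_id=5: ✗
sample_id=6: ✓ → 749
sample_id=7: ✓ → 81
sample_id=8: ✓ → 215
sample_id=9: ✗
sample_id=10: ✓ → 653
turbidity_sum = 749 + 81 + 215 + 653 = 1698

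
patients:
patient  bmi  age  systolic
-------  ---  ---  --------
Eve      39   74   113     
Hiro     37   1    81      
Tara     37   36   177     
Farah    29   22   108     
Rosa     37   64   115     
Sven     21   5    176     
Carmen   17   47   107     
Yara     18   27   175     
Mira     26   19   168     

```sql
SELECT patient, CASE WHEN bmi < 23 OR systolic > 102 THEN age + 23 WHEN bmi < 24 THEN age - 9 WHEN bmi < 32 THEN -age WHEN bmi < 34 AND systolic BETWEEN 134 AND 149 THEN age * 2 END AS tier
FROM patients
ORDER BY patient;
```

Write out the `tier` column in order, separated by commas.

70, 97, 45, NULL, 42, 87, 28, 59, 50

patient=Carmen: bmi < 23 OR systolic > 102 → 70
patient=Eve: bmi < 23 OR systolic > 102 → 97
patient=Farah: bmi < 23 OR systolic > 102 → 45
patient=Hiro: (no match → NULL) → NULL
patient=Mira: bmi < 23 OR systolic > 102 → 42
patient=Rosa: bmi < 23 OR systolic > 102 → 87
patient=Sven: bmi < 23 OR systolic > 102 → 28
patient=Tara: bmi < 23 OR systolic > 102 → 59
patient=Yara: bmi < 23 OR systolic > 102 → 50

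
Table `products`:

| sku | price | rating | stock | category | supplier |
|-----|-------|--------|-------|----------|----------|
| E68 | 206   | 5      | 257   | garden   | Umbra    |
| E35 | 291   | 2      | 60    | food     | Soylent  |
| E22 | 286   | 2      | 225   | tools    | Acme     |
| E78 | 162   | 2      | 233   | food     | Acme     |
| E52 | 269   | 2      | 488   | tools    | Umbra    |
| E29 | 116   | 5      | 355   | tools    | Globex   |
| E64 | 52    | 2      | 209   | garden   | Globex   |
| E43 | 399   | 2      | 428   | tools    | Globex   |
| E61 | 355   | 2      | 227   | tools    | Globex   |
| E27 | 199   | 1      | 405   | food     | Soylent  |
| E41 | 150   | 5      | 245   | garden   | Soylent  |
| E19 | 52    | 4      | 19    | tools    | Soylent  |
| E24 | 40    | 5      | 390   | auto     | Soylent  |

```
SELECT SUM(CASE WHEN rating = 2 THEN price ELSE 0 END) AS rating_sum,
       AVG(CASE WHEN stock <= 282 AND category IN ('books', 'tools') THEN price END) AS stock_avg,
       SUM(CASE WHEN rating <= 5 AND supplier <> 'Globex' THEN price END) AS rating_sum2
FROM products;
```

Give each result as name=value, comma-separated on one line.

rating_sum=1814, stock_avg=231, rating_sum2=1655

[rating_sum: rating = 2]
sku=E68: ✗
sku=E35: ✓ → 291
sku=E22: ✓ → 286
sku=E78: ✓ → 162
sku=E52: ✓ → 269
sku=E29: ✗
sku=E64: ✓ → 52
sku=E43: ✓ → 399
sku=E61: ✓ → 355
sku=E27: ✗
sku=E41: ✗
sku=E19: ✗
sku=E24: ✗
rating_sum = 291 + 286 + 162 + 269 + 52 + 399 + 355 = 1814
—
[stock_avg: stock <= 282 AND category IN ('books', 'tools')]
sku=E68: ✗
sku=E35: ✗
sku=E22: ✓ → 286
sku=E78: ✗
sku=E52: ✗
sku=E29: ✗
sku=E64: ✗
sku=E43: ✗
sku=E61: ✓ → 355
sku=E27: ✗
sku=E41: ✗
sku=E19: ✓ → 52
sku=E24: ✗
stock_avg = (286 + 355 + 52) / 3 = 231
—
[rating_sum2: rating <= 5 AND supplier <> 'Globex']
sku=E68: ✓ → 206
sku=E35: ✓ → 291
sku=E22: ✓ → 286
sku=E78: ✓ → 162
sku=E52: ✓ → 269
sku=E29: ✗
sku=E64: ✗
sku=E43: ✗
sku=E61: ✗
sku=E27: ✓ → 199
sku=E41: ✓ → 150
sku=E19: ✓ → 52
sku=E24: ✓ → 40
rating_sum2 = 206 + 291 + 286 + 162 + 269 + 199 + 150 + 52 + 40 = 1655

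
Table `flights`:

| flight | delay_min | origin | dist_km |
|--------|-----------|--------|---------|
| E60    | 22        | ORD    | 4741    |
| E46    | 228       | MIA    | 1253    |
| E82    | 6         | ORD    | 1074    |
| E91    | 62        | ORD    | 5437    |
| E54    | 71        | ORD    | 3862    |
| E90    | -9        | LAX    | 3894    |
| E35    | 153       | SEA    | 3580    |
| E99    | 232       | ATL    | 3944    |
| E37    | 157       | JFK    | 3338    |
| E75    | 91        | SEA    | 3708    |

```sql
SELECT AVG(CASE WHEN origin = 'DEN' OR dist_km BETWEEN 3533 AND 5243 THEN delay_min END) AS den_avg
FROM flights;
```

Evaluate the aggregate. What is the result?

93.3333333333

flight=E60: ✓ → 22
flight=E46: ✗
flight=E82: ✗
flight=E91: ✗
flight=E54: ✓ → 71
flight=E90: ✓ → -9
flight=E35: ✓ → 153
flight=E99: ✓ → 232
flight=E37: ✗
flight=E75: ✓ → 91
den_avg = (22 + 71 + -9 + 153 + 232 + 91) / 6 = 93.3333333333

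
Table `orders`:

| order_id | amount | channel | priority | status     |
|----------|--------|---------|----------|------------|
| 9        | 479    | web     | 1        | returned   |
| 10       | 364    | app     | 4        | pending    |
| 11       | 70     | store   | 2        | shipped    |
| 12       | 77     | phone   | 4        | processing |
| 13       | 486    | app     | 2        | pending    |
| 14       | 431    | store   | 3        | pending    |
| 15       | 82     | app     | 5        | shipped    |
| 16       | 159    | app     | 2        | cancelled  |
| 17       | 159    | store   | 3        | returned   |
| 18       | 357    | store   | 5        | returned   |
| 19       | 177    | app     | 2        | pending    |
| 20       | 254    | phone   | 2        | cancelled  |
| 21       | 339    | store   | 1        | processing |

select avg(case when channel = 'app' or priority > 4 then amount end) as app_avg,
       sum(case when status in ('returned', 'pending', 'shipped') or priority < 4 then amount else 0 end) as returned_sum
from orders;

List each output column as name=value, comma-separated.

app_avg=270.8333333333, returned_sum=3357

[app_avg: channel = 'app' or priority > 4]
order_id=9: ✗
order_id=10: ✓ → 364
order_id=11: ✗
order_id=12: ✗
order_id=13: ✓ → 486
order_id=14: ✗
order_id=15: ✓ → 82
order_id=16: ✓ → 159
order_id=17: ✗
order_id=18: ✓ → 357
order_id=19: ✓ → 177
order_id=20: ✗
order_id=21: ✗
app_avg = (364 + 486 + 82 + 159 + 357 + 177) / 6 = 270.8333333333
—
[returned_sum: status in ('returned', 'pending', 'shipped') or priority < 4]
order_id=9: ✓ → 479
order_id=10: ✓ → 364
order_id=11: ✓ → 70
order_id=12: ✗
order_id=13: ✓ → 486
order_id=14: ✓ → 431
order_id=15: ✓ → 82
order_id=16: ✓ → 159
order_id=17: ✓ → 159
order_id=18: ✓ → 357
order_id=19: ✓ → 177
order_id=20: ✓ → 254
order_id=21: ✓ → 339
returned_sum = 479 + 364 + 70 + 486 + 431 + 82 + 159 + 159 + 357 + 177 + 254 + 339 = 3357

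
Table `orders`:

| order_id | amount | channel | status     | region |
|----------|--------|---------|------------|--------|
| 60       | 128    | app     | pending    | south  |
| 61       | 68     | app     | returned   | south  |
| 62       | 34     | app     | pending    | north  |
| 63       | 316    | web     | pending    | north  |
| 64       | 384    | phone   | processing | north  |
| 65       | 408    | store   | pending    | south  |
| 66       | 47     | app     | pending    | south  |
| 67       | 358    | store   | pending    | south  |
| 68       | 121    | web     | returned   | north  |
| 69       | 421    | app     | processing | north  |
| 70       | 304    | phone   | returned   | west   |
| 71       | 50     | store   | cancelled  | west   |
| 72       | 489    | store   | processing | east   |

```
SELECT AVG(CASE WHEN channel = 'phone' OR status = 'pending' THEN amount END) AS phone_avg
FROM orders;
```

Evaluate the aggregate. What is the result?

247.375

order_id=60: ✓ → 128
order_id=61: ✗
order_id=62: ✓ → 34
order_id=63: ✓ → 316
order_id=64: ✓ → 384
order_id=65: ✓ → 408
order_id=66: ✓ → 47
order_id=67: ✓ → 358
order_id=68: ✗
order_id=69: ✗
order_id=70: ✓ → 304
order_id=71: ✗
order_id=72: ✗
phone_avg = (128 + 34 + 316 + 384 + 408 + 47 + 358 + 304) / 8 = 247.375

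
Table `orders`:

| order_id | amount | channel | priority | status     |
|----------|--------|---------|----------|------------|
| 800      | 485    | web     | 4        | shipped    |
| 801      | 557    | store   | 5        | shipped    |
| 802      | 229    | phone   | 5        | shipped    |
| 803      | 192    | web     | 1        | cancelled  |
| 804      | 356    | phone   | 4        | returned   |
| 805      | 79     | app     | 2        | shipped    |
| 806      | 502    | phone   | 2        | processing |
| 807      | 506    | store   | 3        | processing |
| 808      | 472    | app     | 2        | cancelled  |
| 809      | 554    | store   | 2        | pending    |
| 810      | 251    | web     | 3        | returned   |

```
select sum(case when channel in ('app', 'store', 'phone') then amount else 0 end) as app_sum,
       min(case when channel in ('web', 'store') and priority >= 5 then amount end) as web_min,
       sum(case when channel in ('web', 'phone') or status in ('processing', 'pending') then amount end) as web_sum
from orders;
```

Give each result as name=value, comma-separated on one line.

app_sum=3255, web_min=557, web_sum=3075

[app_sum: channel in ('app', 'store', 'phone')]
order_id=800: ✗
order_id=801: ✓ → 557
order_id=802: ✓ → 229
order_id=803: ✗
order_id=804: ✓ → 356
order_id=805: ✓ → 79
order_id=806: ✓ → 502
order_id=807: ✓ → 506
order_id=808: ✓ → 472
order_id=809: ✓ → 554
order_id=810: ✗
app_sum = 557 + 229 + 356 + 79 + 502 + 506 + 472 + 554 = 3255
—
[web_min: channel in ('web', 'store') and priority >= 5]
order_id=800: ✗
order_id=801: ✓ → 557
order_id=802: ✗
order_id=803: ✗
order_id=804: ✗
order_id=805: ✗
order_id=806: ✗
order_id=807: ✗
order_id=808: ✗
order_id=809: ✗
order_id=810: ✗
web_min = MIN(557) = 557
—
[web_sum: channel in ('web', 'phone') or status in ('processing', 'pending')]
order_id=800: ✓ → 485
order_id=801: ✗
order_id=802: ✓ → 229
order_id=803: ✓ → 192
order_id=804: ✓ → 356
order_id=805: ✗
order_id=806: ✓ → 502
order_id=807: ✓ → 506
order_id=808: ✗
order_id=809: ✓ → 554
order_id=810: ✓ → 251
web_sum = 485 + 229 + 192 + 356 + 502 + 506 + 554 + 251 = 3075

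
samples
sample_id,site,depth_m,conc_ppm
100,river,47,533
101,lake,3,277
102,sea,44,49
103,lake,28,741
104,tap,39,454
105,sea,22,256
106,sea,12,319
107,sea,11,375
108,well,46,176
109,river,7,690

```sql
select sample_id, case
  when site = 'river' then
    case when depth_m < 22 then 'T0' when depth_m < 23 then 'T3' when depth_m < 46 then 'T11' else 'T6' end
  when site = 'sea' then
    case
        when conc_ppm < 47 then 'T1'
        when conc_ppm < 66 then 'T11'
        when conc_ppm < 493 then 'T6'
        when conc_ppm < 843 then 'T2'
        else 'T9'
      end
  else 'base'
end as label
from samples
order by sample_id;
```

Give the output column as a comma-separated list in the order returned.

T6, base, T11, base, base, T6, T6, T6, base, T0

sample_id=100: site='river' → inner[ELSE] → T6
sample_id=101: site='lake' → outer ELSE → base
sample_id=102: site='sea' → inner[conc_ppm < 66] → T11
sample_id=103: site='lake' → outer ELSE → base
sample_id=104: site='tap' → outer ELSE → base
sample_id=105: site='sea' → inner[conc_ppm < 493] → T6
sample_id=106: site='sea' → inner[conc_ppm < 493] → T6
sample_id=107: site='sea' → inner[conc_ppm < 493] → T6
sample_id=108: site='well' → outer ELSE → base
sample_id=109: site='river' → inner[depth_m < 22] → T0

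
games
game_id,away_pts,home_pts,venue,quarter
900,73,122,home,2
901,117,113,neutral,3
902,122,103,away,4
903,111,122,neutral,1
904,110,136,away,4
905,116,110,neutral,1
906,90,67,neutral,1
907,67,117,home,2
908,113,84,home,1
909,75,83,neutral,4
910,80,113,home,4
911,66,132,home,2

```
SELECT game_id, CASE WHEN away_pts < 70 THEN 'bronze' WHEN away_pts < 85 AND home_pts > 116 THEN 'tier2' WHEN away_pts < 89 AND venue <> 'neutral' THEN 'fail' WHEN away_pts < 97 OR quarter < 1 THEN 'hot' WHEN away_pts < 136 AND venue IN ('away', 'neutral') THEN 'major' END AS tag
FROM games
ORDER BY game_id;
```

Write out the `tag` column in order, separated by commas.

tier2, major, major, major, major, major, hot, bronze, NULL, hot, fail, bronze

game_id=900: away_pts < 85 AND home_pts > 116 → tier2
game_id=901: away_pts < 136 AND venue IN ('away', 'neutral') → major
game_id=902: away_pts < 136 AND venue IN ('away', 'neutral') → major
game_id=903: away_pts < 136 AND venue IN ('away', 'neutral') → major
game_id=904: away_pts < 136 AND venue IN ('away', 'neutral') → major
game_id=905: away_pts < 136 AND venue IN ('away', 'neutral') → major
game_id=906: away_pts < 97 OR quarter < 1 → hot
game_id=907: away_pts < 70 → bronze
game_id=908: (no match → NULL) → NULL
game_id=909: away_pts < 97 OR quarter < 1 → hot
game_id=910: away_pts < 89 AND venue <> 'neutral' → fail
game_id=911: away_pts < 70 → bronze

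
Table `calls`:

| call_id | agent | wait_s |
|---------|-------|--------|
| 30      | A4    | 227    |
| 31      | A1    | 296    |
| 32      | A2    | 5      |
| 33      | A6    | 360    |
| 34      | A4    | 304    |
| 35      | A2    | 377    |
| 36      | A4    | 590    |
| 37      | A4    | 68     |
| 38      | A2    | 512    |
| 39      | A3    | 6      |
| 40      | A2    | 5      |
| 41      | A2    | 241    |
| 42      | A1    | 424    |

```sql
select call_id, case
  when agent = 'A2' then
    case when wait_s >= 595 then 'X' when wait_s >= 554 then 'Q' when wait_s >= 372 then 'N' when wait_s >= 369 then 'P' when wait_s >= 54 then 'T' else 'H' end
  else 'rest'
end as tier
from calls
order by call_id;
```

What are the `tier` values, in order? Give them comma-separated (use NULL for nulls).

call_id=30: agent='A4' → outer ELSE → rest
call_id=31: agent='A1' → outer ELSE → rest
call_id=32: agent='A2' → inner[ELSE] → H
call_id=33: agent='A6' → outer ELSE → rest
call_id=34: agent='A4' → outer ELSE → rest
call_id=35: agent='A2' → inner[wait_s >= 372] → N
call_id=36: agent='A4' → outer ELSE → rest
call_id=37: agent='A4' → outer ELSE → rest
call_id=38: agent='A2' → inner[wait_s >= 372] → N
call_id=39: agent='A3' → outer ELSE → rest
call_id=40: agent='A2' → inner[ELSE] → H
call_id=41: agent='A2' → inner[wait_s >= 54] → T
call_id=42: agent='A1' → outer ELSE → rest

rest, rest, H, rest, rest, N, rest, rest, N, rest, H, T, rest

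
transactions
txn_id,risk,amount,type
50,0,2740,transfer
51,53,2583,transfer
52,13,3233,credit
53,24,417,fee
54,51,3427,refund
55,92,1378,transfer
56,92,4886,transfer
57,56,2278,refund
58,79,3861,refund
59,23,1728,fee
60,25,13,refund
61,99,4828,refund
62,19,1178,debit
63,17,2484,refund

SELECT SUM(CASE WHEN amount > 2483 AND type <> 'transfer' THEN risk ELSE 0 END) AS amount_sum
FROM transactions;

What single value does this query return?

txn_id=50: ✗
txn_id=51: ✗
txn_id=52: ✓ → 13
txn_id=53: ✗
txn_id=54: ✓ → 51
txn_id=55: ✗
txn_id=56: ✗
txn_id=57: ✗
txn_id=58: ✓ → 79
txn_id=59: ✗
txn_id=60: ✗
txn_id=61: ✓ → 99
txn_id=62: ✗
txn_id=63: ✓ → 17
amount_sum = 13 + 51 + 79 + 99 + 17 = 259

259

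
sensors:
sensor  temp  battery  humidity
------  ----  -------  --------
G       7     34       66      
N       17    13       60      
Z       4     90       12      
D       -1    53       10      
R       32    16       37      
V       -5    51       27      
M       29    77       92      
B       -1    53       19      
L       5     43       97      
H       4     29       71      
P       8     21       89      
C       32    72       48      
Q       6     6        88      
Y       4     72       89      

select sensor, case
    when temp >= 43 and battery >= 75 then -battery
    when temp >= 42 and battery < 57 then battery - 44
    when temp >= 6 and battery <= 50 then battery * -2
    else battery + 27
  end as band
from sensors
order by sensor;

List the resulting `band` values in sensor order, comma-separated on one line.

80, 99, 80, -68, 56, 70, 104, -26, -42, -12, -32, 78, 99, 117

sensor=B: ELSE → 80
sensor=C: ELSE → 99
sensor=D: ELSE → 80
sensor=G: temp >= 6 and battery <= 50 → -68
sensor=H: ELSE → 56
sensor=L: ELSE → 70
sensor=M: ELSE → 104
sensor=N: temp >= 6 and battery <= 50 → -26
sensor=P: temp >= 6 and battery <= 50 → -42
sensor=Q: temp >= 6 and battery <= 50 → -12
sensor=R: temp >= 6 and battery <= 50 → -32
sensor=V: ELSE → 78
sensor=Y: ELSE → 99
sensor=Z: ELSE → 117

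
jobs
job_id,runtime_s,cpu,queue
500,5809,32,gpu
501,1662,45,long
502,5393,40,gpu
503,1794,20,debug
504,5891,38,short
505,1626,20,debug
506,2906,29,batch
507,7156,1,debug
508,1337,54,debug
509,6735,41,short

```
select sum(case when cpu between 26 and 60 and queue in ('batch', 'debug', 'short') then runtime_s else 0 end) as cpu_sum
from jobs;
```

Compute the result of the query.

job_id=500: ✗
job_id=501: ✗
job_id=502: ✗
job_id=503: ✗
job_id=504: ✓ → 5891
job_id=505: ✗
job_id=506: ✓ → 2906
job_id=507: ✗
job_id=508: ✓ → 1337
job_id=509: ✓ → 6735
cpu_sum = 5891 + 2906 + 1337 + 6735 = 16869

16869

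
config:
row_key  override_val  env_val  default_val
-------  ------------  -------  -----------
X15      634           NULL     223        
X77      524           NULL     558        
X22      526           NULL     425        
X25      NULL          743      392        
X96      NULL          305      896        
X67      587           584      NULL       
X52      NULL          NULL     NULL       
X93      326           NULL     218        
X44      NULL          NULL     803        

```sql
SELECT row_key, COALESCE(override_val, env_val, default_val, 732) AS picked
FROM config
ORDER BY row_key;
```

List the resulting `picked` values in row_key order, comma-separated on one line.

634, 526, 743, 803, 732, 587, 524, 326, 305

row_key=X15: override_val=634 → 634
row_key=X22: override_val=526 → 526
row_key=X25: override_val=NULL, env_val=743 → 743
row_key=X44: override_val=NULL, env_val=NULL, default_val=803 → 803
row_key=X52: override_val=NULL, env_val=NULL, default_val=NULL, → literal 732 → 732
row_key=X67: override_val=587 → 587
row_key=X77: override_val=524 → 524
row_key=X93: override_val=326 → 326
row_key=X96: override_val=NULL, env_val=305 → 305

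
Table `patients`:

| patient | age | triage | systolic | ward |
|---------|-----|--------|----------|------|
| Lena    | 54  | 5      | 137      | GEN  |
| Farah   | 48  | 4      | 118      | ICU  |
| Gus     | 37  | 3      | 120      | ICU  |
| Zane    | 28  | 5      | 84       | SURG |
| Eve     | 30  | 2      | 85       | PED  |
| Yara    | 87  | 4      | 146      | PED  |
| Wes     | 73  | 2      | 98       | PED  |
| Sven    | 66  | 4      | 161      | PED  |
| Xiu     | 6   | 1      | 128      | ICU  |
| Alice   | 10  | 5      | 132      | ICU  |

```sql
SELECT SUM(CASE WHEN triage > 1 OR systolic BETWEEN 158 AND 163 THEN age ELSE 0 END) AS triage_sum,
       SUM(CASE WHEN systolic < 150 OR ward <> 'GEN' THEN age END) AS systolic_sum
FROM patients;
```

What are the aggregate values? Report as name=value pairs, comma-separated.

[triage_sum: triage > 1 OR systolic BETWEEN 158 AND 163]
patient=Lena: ✓ → 54
patient=Farah: ✓ → 48
patient=Gus: ✓ → 37
patient=Zane: ✓ → 28
patient=Eve: ✓ → 30
patient=Yara: ✓ → 87
patient=Wes: ✓ → 73
patient=Sven: ✓ → 66
patient=Xiu: ✗
patient=Alice: ✓ → 10
triage_sum = 54 + 48 + 37 + 28 + 30 + 87 + 73 + 66 + 10 = 433
—
[systolic_sum: systolic < 150 OR ward <> 'GEN']
patient=Lena: ✓ → 54
patient=Farah: ✓ → 48
patient=Gus: ✓ → 37
patient=Zane: ✓ → 28
patient=Eve: ✓ → 30
patient=Yara: ✓ → 87
patient=Wes: ✓ → 73
patient=Sven: ✓ → 66
patient=Xiu: ✓ → 6
patient=Alice: ✓ → 10
systolic_sum = 54 + 48 + 37 + 28 + 30 + 87 + 73 + 66 + 6 + 10 = 439

triage_sum=433, systolic_sum=439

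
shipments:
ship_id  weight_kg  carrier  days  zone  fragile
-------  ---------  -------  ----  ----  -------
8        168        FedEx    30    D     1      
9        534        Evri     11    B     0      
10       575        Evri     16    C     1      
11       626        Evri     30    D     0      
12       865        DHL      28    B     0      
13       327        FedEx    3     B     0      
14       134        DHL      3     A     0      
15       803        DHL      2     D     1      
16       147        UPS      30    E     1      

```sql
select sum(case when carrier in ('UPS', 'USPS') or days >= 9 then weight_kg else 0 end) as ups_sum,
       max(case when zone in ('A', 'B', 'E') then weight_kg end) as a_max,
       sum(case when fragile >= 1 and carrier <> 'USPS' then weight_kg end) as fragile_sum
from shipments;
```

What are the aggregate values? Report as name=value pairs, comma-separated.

ups_sum=2915, a_max=865, fragile_sum=1693

[ups_sum: carrier in ('UPS', 'USPS') or days >= 9]
ship_id=8: ✓ → 168
ship_id=9: ✓ → 534
ship_id=10: ✓ → 575
ship_id=11: ✓ → 626
ship_id=12: ✓ → 865
ship_id=13: ✗
ship_id=14: ✗
ship_id=15: ✗
ship_id=16: ✓ → 147
ups_sum = 168 + 534 + 575 + 626 + 865 + 147 = 2915
—
[a_max: zone in ('A', 'B', 'E')]
ship_id=8: ✗
ship_id=9: ✓ → 534
ship_id=10: ✗
ship_id=11: ✗
ship_id=12: ✓ → 865
ship_id=13: ✓ → 327
ship_id=14: ✓ → 134
ship_id=15: ✗
ship_id=16: ✓ → 147
a_max = MAX(534, 865, 327, 134, 147) = 865
—
[fragile_sum: fragile >= 1 and carrier <> 'USPS']
ship_id=8: ✓ → 168
ship_id=9: ✗
ship_id=10: ✓ → 575
ship_id=11: ✗
ship_id=12: ✗
ship_id=13: ✗
ship_id=14: ✗
ship_id=15: ✓ → 803
ship_id=16: ✓ → 147
fragile_sum = 168 + 575 + 803 + 147 = 1693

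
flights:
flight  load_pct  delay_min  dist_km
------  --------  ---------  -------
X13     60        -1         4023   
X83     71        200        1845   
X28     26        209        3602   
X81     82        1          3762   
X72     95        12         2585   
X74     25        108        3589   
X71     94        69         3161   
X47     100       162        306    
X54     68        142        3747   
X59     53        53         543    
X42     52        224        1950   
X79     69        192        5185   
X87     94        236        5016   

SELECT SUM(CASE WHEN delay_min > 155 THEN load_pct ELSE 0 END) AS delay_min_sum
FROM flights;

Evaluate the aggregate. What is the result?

412

flight=X13: ✗
flight=X83: ✓ → 71
flight=X28: ✓ → 26
flight=X81: ✗
flight=X72: ✗
flight=X74: ✗
flight=X71: ✗
flight=X47: ✓ → 100
flight=X54: ✗
flight=X59: ✗
flight=X42: ✓ → 52
flight=X79: ✓ → 69
flight=X87: ✓ → 94
delay_min_sum = 71 + 26 + 100 + 52 + 69 + 94 = 412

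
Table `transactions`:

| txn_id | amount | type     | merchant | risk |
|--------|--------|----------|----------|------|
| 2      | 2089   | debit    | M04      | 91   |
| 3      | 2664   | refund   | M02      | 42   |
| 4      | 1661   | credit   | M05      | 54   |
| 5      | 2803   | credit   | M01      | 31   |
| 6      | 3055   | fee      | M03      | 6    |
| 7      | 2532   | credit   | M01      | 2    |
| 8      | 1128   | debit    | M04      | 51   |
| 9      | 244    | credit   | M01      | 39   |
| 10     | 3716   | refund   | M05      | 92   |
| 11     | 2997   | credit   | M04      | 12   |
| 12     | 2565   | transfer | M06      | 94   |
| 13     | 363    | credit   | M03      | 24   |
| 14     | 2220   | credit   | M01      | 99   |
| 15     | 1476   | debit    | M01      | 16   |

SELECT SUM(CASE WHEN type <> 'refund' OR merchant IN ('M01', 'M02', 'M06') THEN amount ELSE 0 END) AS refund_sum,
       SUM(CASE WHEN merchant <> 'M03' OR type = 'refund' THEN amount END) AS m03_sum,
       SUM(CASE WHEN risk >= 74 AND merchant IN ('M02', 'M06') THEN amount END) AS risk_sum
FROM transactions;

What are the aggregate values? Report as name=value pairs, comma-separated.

[refund_sum: type <> 'refund' OR merchant IN ('M01', 'M02', 'M06')]
txn_id=2: ✓ → 2089
txn_id=3: ✓ → 2664
txn_id=4: ✓ → 1661
txn_id=5: ✓ → 2803
txn_id=6: ✓ → 3055
txn_id=7: ✓ → 2532
txn_id=8: ✓ → 1128
txn_id=9: ✓ → 244
txn_id=10: ✗
txn_id=11: ✓ → 2997
txn_id=12: ✓ → 2565
txn_id=13: ✓ → 363
txn_id=14: ✓ → 2220
txn_id=15: ✓ → 1476
refund_sum = 2089 + 2664 + 1661 + 2803 + 3055 + 2532 + 1128 + 244 + 2997 + 2565 + 363 + 2220 + 1476 = 25797
—
[m03_sum: merchant <> 'M03' OR type = 'refund']
txn_id=2: ✓ → 2089
txn_id=3: ✓ → 2664
txn_id=4: ✓ → 1661
txn_id=5: ✓ → 2803
txn_id=6: ✗
txn_id=7: ✓ → 2532
txn_id=8: ✓ → 1128
txn_id=9: ✓ → 244
txn_id=10: ✓ → 3716
txn_id=11: ✓ → 2997
txn_id=12: ✓ → 2565
txn_id=13: ✗
txn_id=14: ✓ → 2220
txn_id=15: ✓ → 1476
m03_sum = 2089 + 2664 + 1661 + 2803 + 2532 + 1128 + 244 + 3716 + 2997 + 2565 + 2220 + 1476 = 26095
—
[risk_sum: risk >= 74 AND merchant IN ('M02', 'M06')]
txn_id=2: ✗
txn_id=3: ✗
txn_id=4: ✗
txn_id=5: ✗
txn_id=6: ✗
txn_id=7: ✗
txn_id=8: ✗
txn_id=9: ✗
txn_id=10: ✗
txn_id=11: ✗
txn_id=12: ✓ → 2565
txn_id=13: ✗
txn_id=14: ✗
txn_id=15: ✗
risk_sum = 2565

refund_sum=25797, m03_sum=26095, risk_sum=2565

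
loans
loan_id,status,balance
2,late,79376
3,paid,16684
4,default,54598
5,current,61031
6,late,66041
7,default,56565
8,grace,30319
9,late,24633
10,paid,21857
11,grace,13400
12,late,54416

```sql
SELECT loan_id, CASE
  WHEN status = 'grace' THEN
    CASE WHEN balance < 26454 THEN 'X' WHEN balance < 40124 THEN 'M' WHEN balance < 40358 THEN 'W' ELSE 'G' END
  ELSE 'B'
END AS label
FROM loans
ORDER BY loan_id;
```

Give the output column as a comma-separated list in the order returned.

B, B, B, B, B, B, M, B, B, X, B

loan_id=2: status='late' → outer ELSE → B
loan_id=3: status='paid' → outer ELSE → B
loan_id=4: status='default' → outer ELSE → B
loan_id=5: status='current' → outer ELSE → B
loan_id=6: status='late' → outer ELSE → B
loan_id=7: status='default' → outer ELSE → B
loan_id=8: status='grace' → inner[balance < 40124] → M
loan_id=9: status='late' → outer ELSE → B
loan_id=10: status='paid' → outer ELSE → B
loan_id=11: status='grace' → inner[balance < 26454] → X
loan_id=12: status='late' → outer ELSE → B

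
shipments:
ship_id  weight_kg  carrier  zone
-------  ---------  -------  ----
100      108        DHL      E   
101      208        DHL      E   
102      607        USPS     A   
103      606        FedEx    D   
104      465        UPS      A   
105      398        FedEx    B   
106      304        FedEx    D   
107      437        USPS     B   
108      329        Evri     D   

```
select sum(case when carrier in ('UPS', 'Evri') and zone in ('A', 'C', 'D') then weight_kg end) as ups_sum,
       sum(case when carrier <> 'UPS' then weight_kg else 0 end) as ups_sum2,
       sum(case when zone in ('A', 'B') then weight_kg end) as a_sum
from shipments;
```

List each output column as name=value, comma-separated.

[ups_sum: carrier in ('UPS', 'Evri') and zone in ('A', 'C', 'D')]
ship_id=100: ✗
ship_id=101: ✗
ship_id=102: ✗
ship_id=103: ✗
ship_id=104: ✓ → 465
ship_id=105: ✗
ship_id=106: ✗
ship_id=107: ✗
ship_id=108: ✓ → 329
ups_sum = 465 + 329 = 794
—
[ups_sum2: carrier <> 'UPS']
ship_id=100: ✓ → 108
ship_id=101: ✓ → 208
ship_id=102: ✓ → 607
ship_id=103: ✓ → 606
ship_id=104: ✗
ship_id=105: ✓ → 398
ship_id=106: ✓ → 304
ship_id=107: ✓ → 437
ship_id=108: ✓ → 329
ups_sum2 = 108 + 208 + 607 + 606 + 398 + 304 + 437 + 329 = 2997
—
[a_sum: zone in ('A', 'B')]
ship_id=100: ✗
ship_id=101: ✗
ship_id=102: ✓ → 607
ship_id=103: ✗
ship_id=104: ✓ → 465
ship_id=105: ✓ → 398
ship_id=106: ✗
ship_id=107: ✓ → 437
ship_id=108: ✗
a_sum = 607 + 465 + 398 + 437 = 1907

ups_sum=794, ups_sum2=2997, a_sum=1907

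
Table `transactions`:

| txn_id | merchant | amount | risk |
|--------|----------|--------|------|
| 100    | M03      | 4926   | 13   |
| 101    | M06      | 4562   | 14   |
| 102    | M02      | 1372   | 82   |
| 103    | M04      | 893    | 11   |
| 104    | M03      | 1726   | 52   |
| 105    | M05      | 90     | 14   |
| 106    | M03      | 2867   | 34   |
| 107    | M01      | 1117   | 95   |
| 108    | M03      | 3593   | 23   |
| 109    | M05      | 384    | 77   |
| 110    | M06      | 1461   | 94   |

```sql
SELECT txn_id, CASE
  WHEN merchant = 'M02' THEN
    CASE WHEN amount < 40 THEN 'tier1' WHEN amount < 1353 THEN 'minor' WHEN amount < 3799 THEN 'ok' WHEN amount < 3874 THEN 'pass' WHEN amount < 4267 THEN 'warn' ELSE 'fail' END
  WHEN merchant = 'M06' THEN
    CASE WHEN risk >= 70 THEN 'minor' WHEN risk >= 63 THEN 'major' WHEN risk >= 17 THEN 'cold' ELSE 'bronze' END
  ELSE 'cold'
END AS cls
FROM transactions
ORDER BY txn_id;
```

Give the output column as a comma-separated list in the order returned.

txn_id=100: merchant='M03' → outer ELSE → cold
txn_id=101: merchant='M06' → inner[ELSE] → bronze
txn_id=102: merchant='M02' → inner[amount < 3799] → ok
txn_id=103: merchant='M04' → outer ELSE → cold
txn_id=104: merchant='M03' → outer ELSE → cold
txn_id=105: merchant='M05' → outer ELSE → cold
txn_id=106: merchant='M03' → outer ELSE → cold
txn_id=107: merchant='M01' → outer ELSE → cold
txn_id=108: merchant='M03' → outer ELSE → cold
txn_id=109: merchant='M05' → outer ELSE → cold
txn_id=110: merchant='M06' → inner[risk >= 70] → minor

cold, bronze, ok, cold, cold, cold, cold, cold, cold, cold, minor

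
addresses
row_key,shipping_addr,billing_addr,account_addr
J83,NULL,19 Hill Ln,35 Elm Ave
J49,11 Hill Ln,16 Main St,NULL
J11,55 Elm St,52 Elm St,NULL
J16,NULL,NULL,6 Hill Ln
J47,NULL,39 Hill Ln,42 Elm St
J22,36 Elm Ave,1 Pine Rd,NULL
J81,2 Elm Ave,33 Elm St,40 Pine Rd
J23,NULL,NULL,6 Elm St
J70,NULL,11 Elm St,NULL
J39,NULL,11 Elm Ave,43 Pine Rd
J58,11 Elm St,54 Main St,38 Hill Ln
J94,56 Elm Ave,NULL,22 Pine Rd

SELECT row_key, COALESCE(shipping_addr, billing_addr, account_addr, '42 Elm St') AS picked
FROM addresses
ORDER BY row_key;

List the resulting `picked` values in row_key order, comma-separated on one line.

55 Elm St, 6 Hill Ln, 36 Elm Ave, 6 Elm St, 11 Elm Ave, 39 Hill Ln, 11 Hill Ln, 11 Elm St, 11 Elm St, 2 Elm Ave, 19 Hill Ln, 56 Elm Ave

row_key=J11: shipping_addr=55 Elm St → 55 Elm St
row_key=J16: shipping_addr=NULL, billing_addr=NULL, account_addr=6 Hill Ln → 6 Hill Ln
row_key=J22: shipping_addr=36 Elm Ave → 36 Elm Ave
row_key=J23: shipping_addr=NULL, billing_addr=NULL, account_addr=6 Elm St → 6 Elm St
row_key=J39: shipping_addr=NULL, billing_addr=11 Elm Ave → 11 Elm Ave
row_key=J47: shipping_addr=NULL, billing_addr=39 Hill Ln → 39 Hill Ln
row_key=J49: shipping_addr=11 Hill Ln → 11 Hill Ln
row_key=J58: shipping_addr=11 Elm St → 11 Elm St
row_key=J70: shipping_addr=NULL, billing_addr=11 Elm St → 11 Elm St
row_key=J81: shipping_addr=2 Elm Ave → 2 Elm Ave
row_key=J83: shipping_addr=NULL, billing_addr=19 Hill Ln → 19 Hill Ln
row_key=J94: shipping_addr=56 Elm Ave → 56 Elm Ave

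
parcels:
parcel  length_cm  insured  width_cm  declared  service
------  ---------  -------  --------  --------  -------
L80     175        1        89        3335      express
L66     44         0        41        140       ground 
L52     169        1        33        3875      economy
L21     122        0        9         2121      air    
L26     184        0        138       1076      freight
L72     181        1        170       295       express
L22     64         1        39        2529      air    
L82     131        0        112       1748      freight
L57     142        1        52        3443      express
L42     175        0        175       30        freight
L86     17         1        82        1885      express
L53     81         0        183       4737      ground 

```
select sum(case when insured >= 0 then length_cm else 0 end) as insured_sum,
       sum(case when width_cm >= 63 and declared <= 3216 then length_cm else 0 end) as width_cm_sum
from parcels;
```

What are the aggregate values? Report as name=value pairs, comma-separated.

insured_sum=1485, width_cm_sum=688

[insured_sum: insured >= 0]
parcel=L80: ✓ → 175
parcel=L66: ✓ → 44
parcel=L52: ✓ → 169
parcel=L21: ✓ → 122
parcel=L26: ✓ → 184
parcel=L72: ✓ → 181
parcel=L22: ✓ → 64
parcel=L82: ✓ → 131
parcel=L57: ✓ → 142
parcel=L42: ✓ → 175
parcel=L86: ✓ → 17
parcel=L53: ✓ → 81
insured_sum = 175 + 44 + 169 + 122 + 184 + 181 + 64 + 131 + 142 + 175 + 17 + 81 = 1485
—
[width_cm_sum: width_cm >= 63 and declared <= 3216]
parcel=L80: ✗
parcel=L66: ✗
parcel=L52: ✗
parcel=L21: ✗
parcel=L26: ✓ → 184
parcel=L72: ✓ → 181
parcel=L22: ✗
parcel=L82: ✓ → 131
parcel=L57: ✗
parcel=L42: ✓ → 175
parcel=L86: ✓ → 17
parcel=L53: ✗
width_cm_sum = 184 + 181 + 131 + 175 + 17 = 688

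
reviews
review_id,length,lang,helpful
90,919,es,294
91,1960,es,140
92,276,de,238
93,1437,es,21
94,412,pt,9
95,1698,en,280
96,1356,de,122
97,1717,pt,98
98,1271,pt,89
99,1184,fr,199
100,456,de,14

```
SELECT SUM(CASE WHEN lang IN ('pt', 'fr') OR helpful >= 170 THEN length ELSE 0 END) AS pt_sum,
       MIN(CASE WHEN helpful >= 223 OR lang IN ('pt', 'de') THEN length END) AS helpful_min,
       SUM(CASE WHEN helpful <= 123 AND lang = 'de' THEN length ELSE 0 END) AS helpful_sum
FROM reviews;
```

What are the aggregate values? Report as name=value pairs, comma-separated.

[pt_sum: lang IN ('pt', 'fr') OR helpful >= 170]
review_id=90: ✓ → 919
review_id=91: ✗
review_id=92: ✓ → 276
review_id=93: ✗
review_id=94: ✓ → 412
review_id=95: ✓ → 1698
review_id=96: ✗
review_id=97: ✓ → 1717
review_id=98: ✓ → 1271
review_id=99: ✓ → 1184
review_id=100: ✗
pt_sum = 919 + 276 + 412 + 1698 + 1717 + 1271 + 1184 = 7477
—
[helpful_min: helpful >= 223 OR lang IN ('pt', 'de')]
review_id=90: ✓ → 919
review_id=91: ✗
review_id=92: ✓ → 276
review_id=93: ✗
review_id=94: ✓ → 412
review_id=95: ✓ → 1698
review_id=96: ✓ → 1356
review_id=97: ✓ → 1717
review_id=98: ✓ → 1271
review_id=99: ✗
review_id=100: ✓ → 456
helpful_min = MIN(919, 276, 412, 1698, 1356, 1717, 1271, 456) = 276
—
[helpful_sum: helpful <= 123 AND lang = 'de']
review_id=90: ✗
review_id=91: ✗
review_id=92: ✗
review_id=93: ✗
review_id=94: ✗
review_id=95: ✗
review_id=96: ✓ → 1356
review_id=97: ✗
review_id=98: ✗
review_id=99: ✗
review_id=100: ✓ → 456
helpful_sum = 1356 + 456 = 1812

pt_sum=7477, helpful_min=276, helpful_sum=1812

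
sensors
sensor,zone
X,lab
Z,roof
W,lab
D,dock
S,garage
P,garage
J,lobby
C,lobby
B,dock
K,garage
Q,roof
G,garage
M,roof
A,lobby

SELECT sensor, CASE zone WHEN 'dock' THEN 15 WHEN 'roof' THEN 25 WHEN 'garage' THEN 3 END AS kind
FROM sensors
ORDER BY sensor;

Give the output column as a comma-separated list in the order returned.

NULL, 15, NULL, 15, 3, NULL, 3, 25, 3, 25, 3, NULL, NULL, 25

sensor=A: (no match → NULL) → NULL
sensor=B: zone='dock' → 15
sensor=C: (no match → NULL) → NULL
sensor=D: zone='dock' → 15
sensor=G: zone='garage' → 3
sensor=J: (no match → NULL) → NULL
sensor=K: zone='garage' → 3
sensor=M: zone='roof' → 25
sensor=P: zone='garage' → 3
sensor=Q: zone='roof' → 25
sensor=S: zone='garage' → 3
sensor=W: (no match → NULL) → NULL
sensor=X: (no match → NULL) → NULL
sensor=Z: zone='roof' → 25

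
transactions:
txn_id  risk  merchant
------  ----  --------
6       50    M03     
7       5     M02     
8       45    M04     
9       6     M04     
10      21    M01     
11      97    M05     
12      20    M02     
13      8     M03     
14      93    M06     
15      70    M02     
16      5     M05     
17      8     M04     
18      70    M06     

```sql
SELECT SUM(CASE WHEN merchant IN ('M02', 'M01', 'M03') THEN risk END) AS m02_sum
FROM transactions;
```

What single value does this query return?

txn_id=6: ✓ → 50
txn_id=7: ✓ → 5
txn_id=8: ✗
txn_id=9: ✗
txn_id=10: ✓ → 21
txn_id=11: ✗
txn_id=12: ✓ → 20
txn_id=13: ✓ → 8
txn_id=14: ✗
txn_id=15: ✓ → 70
txn_id=16: ✗
txn_id=17: ✗
txn_id=18: ✗
m02_sum = 50 + 5 + 21 + 20 + 8 + 70 = 174

174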